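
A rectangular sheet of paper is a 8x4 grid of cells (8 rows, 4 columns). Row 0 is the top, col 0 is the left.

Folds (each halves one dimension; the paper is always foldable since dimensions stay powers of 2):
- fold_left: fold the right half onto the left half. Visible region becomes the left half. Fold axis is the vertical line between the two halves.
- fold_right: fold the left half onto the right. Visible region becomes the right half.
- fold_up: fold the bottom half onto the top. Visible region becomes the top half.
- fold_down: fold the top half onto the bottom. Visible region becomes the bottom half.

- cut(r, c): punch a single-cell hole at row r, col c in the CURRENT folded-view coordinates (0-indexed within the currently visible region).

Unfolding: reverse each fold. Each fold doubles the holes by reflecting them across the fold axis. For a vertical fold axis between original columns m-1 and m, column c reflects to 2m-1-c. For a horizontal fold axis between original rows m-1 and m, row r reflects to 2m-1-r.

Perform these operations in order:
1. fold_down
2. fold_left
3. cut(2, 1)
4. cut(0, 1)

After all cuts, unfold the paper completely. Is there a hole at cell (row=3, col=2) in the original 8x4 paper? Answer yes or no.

Answer: yes

Derivation:
Op 1 fold_down: fold axis h@4; visible region now rows[4,8) x cols[0,4) = 4x4
Op 2 fold_left: fold axis v@2; visible region now rows[4,8) x cols[0,2) = 4x2
Op 3 cut(2, 1): punch at orig (6,1); cuts so far [(6, 1)]; region rows[4,8) x cols[0,2) = 4x2
Op 4 cut(0, 1): punch at orig (4,1); cuts so far [(4, 1), (6, 1)]; region rows[4,8) x cols[0,2) = 4x2
Unfold 1 (reflect across v@2): 4 holes -> [(4, 1), (4, 2), (6, 1), (6, 2)]
Unfold 2 (reflect across h@4): 8 holes -> [(1, 1), (1, 2), (3, 1), (3, 2), (4, 1), (4, 2), (6, 1), (6, 2)]
Holes: [(1, 1), (1, 2), (3, 1), (3, 2), (4, 1), (4, 2), (6, 1), (6, 2)]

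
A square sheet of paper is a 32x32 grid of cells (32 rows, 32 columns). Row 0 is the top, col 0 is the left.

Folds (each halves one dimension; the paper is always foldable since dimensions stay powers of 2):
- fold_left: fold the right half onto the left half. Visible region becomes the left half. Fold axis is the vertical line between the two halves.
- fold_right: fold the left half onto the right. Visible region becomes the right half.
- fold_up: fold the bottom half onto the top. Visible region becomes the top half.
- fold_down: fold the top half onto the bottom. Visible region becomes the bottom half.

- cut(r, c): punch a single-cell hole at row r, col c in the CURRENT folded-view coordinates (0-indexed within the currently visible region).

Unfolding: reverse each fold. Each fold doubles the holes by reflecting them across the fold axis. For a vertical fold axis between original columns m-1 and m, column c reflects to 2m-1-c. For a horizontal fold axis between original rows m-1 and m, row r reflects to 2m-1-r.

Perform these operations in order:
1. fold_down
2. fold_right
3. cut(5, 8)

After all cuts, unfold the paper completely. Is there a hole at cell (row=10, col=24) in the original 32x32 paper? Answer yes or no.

Op 1 fold_down: fold axis h@16; visible region now rows[16,32) x cols[0,32) = 16x32
Op 2 fold_right: fold axis v@16; visible region now rows[16,32) x cols[16,32) = 16x16
Op 3 cut(5, 8): punch at orig (21,24); cuts so far [(21, 24)]; region rows[16,32) x cols[16,32) = 16x16
Unfold 1 (reflect across v@16): 2 holes -> [(21, 7), (21, 24)]
Unfold 2 (reflect across h@16): 4 holes -> [(10, 7), (10, 24), (21, 7), (21, 24)]
Holes: [(10, 7), (10, 24), (21, 7), (21, 24)]

Answer: yes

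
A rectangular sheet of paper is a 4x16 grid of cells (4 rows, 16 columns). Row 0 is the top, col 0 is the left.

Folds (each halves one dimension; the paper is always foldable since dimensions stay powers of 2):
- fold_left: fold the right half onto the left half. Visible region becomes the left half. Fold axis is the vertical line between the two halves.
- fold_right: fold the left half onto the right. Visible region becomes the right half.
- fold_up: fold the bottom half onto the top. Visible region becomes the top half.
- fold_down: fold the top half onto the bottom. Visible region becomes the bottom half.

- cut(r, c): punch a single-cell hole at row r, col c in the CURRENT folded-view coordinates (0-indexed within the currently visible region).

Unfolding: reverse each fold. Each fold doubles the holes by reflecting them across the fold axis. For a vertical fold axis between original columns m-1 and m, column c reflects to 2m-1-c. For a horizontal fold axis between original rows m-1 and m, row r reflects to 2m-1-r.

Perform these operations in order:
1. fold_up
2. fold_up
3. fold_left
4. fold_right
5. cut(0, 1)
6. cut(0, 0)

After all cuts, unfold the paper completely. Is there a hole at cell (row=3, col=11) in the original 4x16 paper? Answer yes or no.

Op 1 fold_up: fold axis h@2; visible region now rows[0,2) x cols[0,16) = 2x16
Op 2 fold_up: fold axis h@1; visible region now rows[0,1) x cols[0,16) = 1x16
Op 3 fold_left: fold axis v@8; visible region now rows[0,1) x cols[0,8) = 1x8
Op 4 fold_right: fold axis v@4; visible region now rows[0,1) x cols[4,8) = 1x4
Op 5 cut(0, 1): punch at orig (0,5); cuts so far [(0, 5)]; region rows[0,1) x cols[4,8) = 1x4
Op 6 cut(0, 0): punch at orig (0,4); cuts so far [(0, 4), (0, 5)]; region rows[0,1) x cols[4,8) = 1x4
Unfold 1 (reflect across v@4): 4 holes -> [(0, 2), (0, 3), (0, 4), (0, 5)]
Unfold 2 (reflect across v@8): 8 holes -> [(0, 2), (0, 3), (0, 4), (0, 5), (0, 10), (0, 11), (0, 12), (0, 13)]
Unfold 3 (reflect across h@1): 16 holes -> [(0, 2), (0, 3), (0, 4), (0, 5), (0, 10), (0, 11), (0, 12), (0, 13), (1, 2), (1, 3), (1, 4), (1, 5), (1, 10), (1, 11), (1, 12), (1, 13)]
Unfold 4 (reflect across h@2): 32 holes -> [(0, 2), (0, 3), (0, 4), (0, 5), (0, 10), (0, 11), (0, 12), (0, 13), (1, 2), (1, 3), (1, 4), (1, 5), (1, 10), (1, 11), (1, 12), (1, 13), (2, 2), (2, 3), (2, 4), (2, 5), (2, 10), (2, 11), (2, 12), (2, 13), (3, 2), (3, 3), (3, 4), (3, 5), (3, 10), (3, 11), (3, 12), (3, 13)]
Holes: [(0, 2), (0, 3), (0, 4), (0, 5), (0, 10), (0, 11), (0, 12), (0, 13), (1, 2), (1, 3), (1, 4), (1, 5), (1, 10), (1, 11), (1, 12), (1, 13), (2, 2), (2, 3), (2, 4), (2, 5), (2, 10), (2, 11), (2, 12), (2, 13), (3, 2), (3, 3), (3, 4), (3, 5), (3, 10), (3, 11), (3, 12), (3, 13)]

Answer: yes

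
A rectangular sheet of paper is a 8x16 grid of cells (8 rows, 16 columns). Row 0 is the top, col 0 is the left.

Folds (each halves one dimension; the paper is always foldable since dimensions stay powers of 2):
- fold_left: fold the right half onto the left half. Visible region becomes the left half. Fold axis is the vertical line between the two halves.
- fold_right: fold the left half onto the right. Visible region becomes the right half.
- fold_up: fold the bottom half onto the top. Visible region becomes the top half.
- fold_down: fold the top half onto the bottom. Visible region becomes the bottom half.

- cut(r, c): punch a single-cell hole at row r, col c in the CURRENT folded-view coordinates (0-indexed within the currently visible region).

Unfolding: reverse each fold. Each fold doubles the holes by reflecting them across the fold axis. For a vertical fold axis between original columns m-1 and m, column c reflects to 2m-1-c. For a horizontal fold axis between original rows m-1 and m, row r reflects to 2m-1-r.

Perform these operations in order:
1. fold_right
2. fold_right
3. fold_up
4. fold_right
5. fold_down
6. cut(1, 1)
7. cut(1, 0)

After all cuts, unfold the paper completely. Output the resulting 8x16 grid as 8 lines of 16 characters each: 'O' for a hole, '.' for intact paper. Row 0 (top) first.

Op 1 fold_right: fold axis v@8; visible region now rows[0,8) x cols[8,16) = 8x8
Op 2 fold_right: fold axis v@12; visible region now rows[0,8) x cols[12,16) = 8x4
Op 3 fold_up: fold axis h@4; visible region now rows[0,4) x cols[12,16) = 4x4
Op 4 fold_right: fold axis v@14; visible region now rows[0,4) x cols[14,16) = 4x2
Op 5 fold_down: fold axis h@2; visible region now rows[2,4) x cols[14,16) = 2x2
Op 6 cut(1, 1): punch at orig (3,15); cuts so far [(3, 15)]; region rows[2,4) x cols[14,16) = 2x2
Op 7 cut(1, 0): punch at orig (3,14); cuts so far [(3, 14), (3, 15)]; region rows[2,4) x cols[14,16) = 2x2
Unfold 1 (reflect across h@2): 4 holes -> [(0, 14), (0, 15), (3, 14), (3, 15)]
Unfold 2 (reflect across v@14): 8 holes -> [(0, 12), (0, 13), (0, 14), (0, 15), (3, 12), (3, 13), (3, 14), (3, 15)]
Unfold 3 (reflect across h@4): 16 holes -> [(0, 12), (0, 13), (0, 14), (0, 15), (3, 12), (3, 13), (3, 14), (3, 15), (4, 12), (4, 13), (4, 14), (4, 15), (7, 12), (7, 13), (7, 14), (7, 15)]
Unfold 4 (reflect across v@12): 32 holes -> [(0, 8), (0, 9), (0, 10), (0, 11), (0, 12), (0, 13), (0, 14), (0, 15), (3, 8), (3, 9), (3, 10), (3, 11), (3, 12), (3, 13), (3, 14), (3, 15), (4, 8), (4, 9), (4, 10), (4, 11), (4, 12), (4, 13), (4, 14), (4, 15), (7, 8), (7, 9), (7, 10), (7, 11), (7, 12), (7, 13), (7, 14), (7, 15)]
Unfold 5 (reflect across v@8): 64 holes -> [(0, 0), (0, 1), (0, 2), (0, 3), (0, 4), (0, 5), (0, 6), (0, 7), (0, 8), (0, 9), (0, 10), (0, 11), (0, 12), (0, 13), (0, 14), (0, 15), (3, 0), (3, 1), (3, 2), (3, 3), (3, 4), (3, 5), (3, 6), (3, 7), (3, 8), (3, 9), (3, 10), (3, 11), (3, 12), (3, 13), (3, 14), (3, 15), (4, 0), (4, 1), (4, 2), (4, 3), (4, 4), (4, 5), (4, 6), (4, 7), (4, 8), (4, 9), (4, 10), (4, 11), (4, 12), (4, 13), (4, 14), (4, 15), (7, 0), (7, 1), (7, 2), (7, 3), (7, 4), (7, 5), (7, 6), (7, 7), (7, 8), (7, 9), (7, 10), (7, 11), (7, 12), (7, 13), (7, 14), (7, 15)]

Answer: OOOOOOOOOOOOOOOO
................
................
OOOOOOOOOOOOOOOO
OOOOOOOOOOOOOOOO
................
................
OOOOOOOOOOOOOOOO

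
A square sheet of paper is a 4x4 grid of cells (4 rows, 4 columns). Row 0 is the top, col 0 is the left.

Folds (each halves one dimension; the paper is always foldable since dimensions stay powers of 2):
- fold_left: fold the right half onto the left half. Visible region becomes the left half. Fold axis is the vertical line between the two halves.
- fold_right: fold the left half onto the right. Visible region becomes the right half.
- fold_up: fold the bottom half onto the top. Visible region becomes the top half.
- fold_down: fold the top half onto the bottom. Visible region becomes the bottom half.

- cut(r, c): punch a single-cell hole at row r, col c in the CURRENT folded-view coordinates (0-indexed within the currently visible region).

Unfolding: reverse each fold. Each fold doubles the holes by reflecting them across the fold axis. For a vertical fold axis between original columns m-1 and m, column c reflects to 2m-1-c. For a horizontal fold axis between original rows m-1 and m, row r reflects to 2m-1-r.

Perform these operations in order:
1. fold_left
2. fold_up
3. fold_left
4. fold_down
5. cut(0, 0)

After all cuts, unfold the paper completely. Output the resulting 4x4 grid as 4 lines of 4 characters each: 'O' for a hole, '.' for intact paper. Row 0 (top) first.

Answer: OOOO
OOOO
OOOO
OOOO

Derivation:
Op 1 fold_left: fold axis v@2; visible region now rows[0,4) x cols[0,2) = 4x2
Op 2 fold_up: fold axis h@2; visible region now rows[0,2) x cols[0,2) = 2x2
Op 3 fold_left: fold axis v@1; visible region now rows[0,2) x cols[0,1) = 2x1
Op 4 fold_down: fold axis h@1; visible region now rows[1,2) x cols[0,1) = 1x1
Op 5 cut(0, 0): punch at orig (1,0); cuts so far [(1, 0)]; region rows[1,2) x cols[0,1) = 1x1
Unfold 1 (reflect across h@1): 2 holes -> [(0, 0), (1, 0)]
Unfold 2 (reflect across v@1): 4 holes -> [(0, 0), (0, 1), (1, 0), (1, 1)]
Unfold 3 (reflect across h@2): 8 holes -> [(0, 0), (0, 1), (1, 0), (1, 1), (2, 0), (2, 1), (3, 0), (3, 1)]
Unfold 4 (reflect across v@2): 16 holes -> [(0, 0), (0, 1), (0, 2), (0, 3), (1, 0), (1, 1), (1, 2), (1, 3), (2, 0), (2, 1), (2, 2), (2, 3), (3, 0), (3, 1), (3, 2), (3, 3)]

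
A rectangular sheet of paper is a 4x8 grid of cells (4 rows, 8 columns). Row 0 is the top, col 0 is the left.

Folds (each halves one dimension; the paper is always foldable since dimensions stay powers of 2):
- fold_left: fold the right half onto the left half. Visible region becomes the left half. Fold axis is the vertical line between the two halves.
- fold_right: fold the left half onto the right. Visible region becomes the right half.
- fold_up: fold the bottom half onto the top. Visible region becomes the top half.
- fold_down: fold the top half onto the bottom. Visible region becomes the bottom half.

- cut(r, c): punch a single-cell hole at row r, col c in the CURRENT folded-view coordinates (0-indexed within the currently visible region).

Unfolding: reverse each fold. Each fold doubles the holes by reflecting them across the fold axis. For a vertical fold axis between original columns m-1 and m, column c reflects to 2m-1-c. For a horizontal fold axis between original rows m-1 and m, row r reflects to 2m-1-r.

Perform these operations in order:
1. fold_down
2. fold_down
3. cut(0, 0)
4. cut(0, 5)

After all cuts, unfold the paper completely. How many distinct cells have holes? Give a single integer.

Answer: 8

Derivation:
Op 1 fold_down: fold axis h@2; visible region now rows[2,4) x cols[0,8) = 2x8
Op 2 fold_down: fold axis h@3; visible region now rows[3,4) x cols[0,8) = 1x8
Op 3 cut(0, 0): punch at orig (3,0); cuts so far [(3, 0)]; region rows[3,4) x cols[0,8) = 1x8
Op 4 cut(0, 5): punch at orig (3,5); cuts so far [(3, 0), (3, 5)]; region rows[3,4) x cols[0,8) = 1x8
Unfold 1 (reflect across h@3): 4 holes -> [(2, 0), (2, 5), (3, 0), (3, 5)]
Unfold 2 (reflect across h@2): 8 holes -> [(0, 0), (0, 5), (1, 0), (1, 5), (2, 0), (2, 5), (3, 0), (3, 5)]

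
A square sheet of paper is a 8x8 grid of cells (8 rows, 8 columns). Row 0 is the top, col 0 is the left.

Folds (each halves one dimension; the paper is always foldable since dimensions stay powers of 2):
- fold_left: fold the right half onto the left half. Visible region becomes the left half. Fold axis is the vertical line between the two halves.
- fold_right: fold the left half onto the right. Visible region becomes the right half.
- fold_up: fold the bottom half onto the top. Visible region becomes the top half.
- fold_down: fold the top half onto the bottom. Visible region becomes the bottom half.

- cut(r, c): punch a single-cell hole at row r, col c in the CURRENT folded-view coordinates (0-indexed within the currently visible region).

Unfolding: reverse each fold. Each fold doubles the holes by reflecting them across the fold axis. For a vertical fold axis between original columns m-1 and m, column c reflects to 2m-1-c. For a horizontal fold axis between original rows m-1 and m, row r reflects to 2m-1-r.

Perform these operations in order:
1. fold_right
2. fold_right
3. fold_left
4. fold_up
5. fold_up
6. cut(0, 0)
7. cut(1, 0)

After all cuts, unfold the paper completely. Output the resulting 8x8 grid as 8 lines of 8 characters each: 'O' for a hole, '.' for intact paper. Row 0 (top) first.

Answer: OOOOOOOO
OOOOOOOO
OOOOOOOO
OOOOOOOO
OOOOOOOO
OOOOOOOO
OOOOOOOO
OOOOOOOO

Derivation:
Op 1 fold_right: fold axis v@4; visible region now rows[0,8) x cols[4,8) = 8x4
Op 2 fold_right: fold axis v@6; visible region now rows[0,8) x cols[6,8) = 8x2
Op 3 fold_left: fold axis v@7; visible region now rows[0,8) x cols[6,7) = 8x1
Op 4 fold_up: fold axis h@4; visible region now rows[0,4) x cols[6,7) = 4x1
Op 5 fold_up: fold axis h@2; visible region now rows[0,2) x cols[6,7) = 2x1
Op 6 cut(0, 0): punch at orig (0,6); cuts so far [(0, 6)]; region rows[0,2) x cols[6,7) = 2x1
Op 7 cut(1, 0): punch at orig (1,6); cuts so far [(0, 6), (1, 6)]; region rows[0,2) x cols[6,7) = 2x1
Unfold 1 (reflect across h@2): 4 holes -> [(0, 6), (1, 6), (2, 6), (3, 6)]
Unfold 2 (reflect across h@4): 8 holes -> [(0, 6), (1, 6), (2, 6), (3, 6), (4, 6), (5, 6), (6, 6), (7, 6)]
Unfold 3 (reflect across v@7): 16 holes -> [(0, 6), (0, 7), (1, 6), (1, 7), (2, 6), (2, 7), (3, 6), (3, 7), (4, 6), (4, 7), (5, 6), (5, 7), (6, 6), (6, 7), (7, 6), (7, 7)]
Unfold 4 (reflect across v@6): 32 holes -> [(0, 4), (0, 5), (0, 6), (0, 7), (1, 4), (1, 5), (1, 6), (1, 7), (2, 4), (2, 5), (2, 6), (2, 7), (3, 4), (3, 5), (3, 6), (3, 7), (4, 4), (4, 5), (4, 6), (4, 7), (5, 4), (5, 5), (5, 6), (5, 7), (6, 4), (6, 5), (6, 6), (6, 7), (7, 4), (7, 5), (7, 6), (7, 7)]
Unfold 5 (reflect across v@4): 64 holes -> [(0, 0), (0, 1), (0, 2), (0, 3), (0, 4), (0, 5), (0, 6), (0, 7), (1, 0), (1, 1), (1, 2), (1, 3), (1, 4), (1, 5), (1, 6), (1, 7), (2, 0), (2, 1), (2, 2), (2, 3), (2, 4), (2, 5), (2, 6), (2, 7), (3, 0), (3, 1), (3, 2), (3, 3), (3, 4), (3, 5), (3, 6), (3, 7), (4, 0), (4, 1), (4, 2), (4, 3), (4, 4), (4, 5), (4, 6), (4, 7), (5, 0), (5, 1), (5, 2), (5, 3), (5, 4), (5, 5), (5, 6), (5, 7), (6, 0), (6, 1), (6, 2), (6, 3), (6, 4), (6, 5), (6, 6), (6, 7), (7, 0), (7, 1), (7, 2), (7, 3), (7, 4), (7, 5), (7, 6), (7, 7)]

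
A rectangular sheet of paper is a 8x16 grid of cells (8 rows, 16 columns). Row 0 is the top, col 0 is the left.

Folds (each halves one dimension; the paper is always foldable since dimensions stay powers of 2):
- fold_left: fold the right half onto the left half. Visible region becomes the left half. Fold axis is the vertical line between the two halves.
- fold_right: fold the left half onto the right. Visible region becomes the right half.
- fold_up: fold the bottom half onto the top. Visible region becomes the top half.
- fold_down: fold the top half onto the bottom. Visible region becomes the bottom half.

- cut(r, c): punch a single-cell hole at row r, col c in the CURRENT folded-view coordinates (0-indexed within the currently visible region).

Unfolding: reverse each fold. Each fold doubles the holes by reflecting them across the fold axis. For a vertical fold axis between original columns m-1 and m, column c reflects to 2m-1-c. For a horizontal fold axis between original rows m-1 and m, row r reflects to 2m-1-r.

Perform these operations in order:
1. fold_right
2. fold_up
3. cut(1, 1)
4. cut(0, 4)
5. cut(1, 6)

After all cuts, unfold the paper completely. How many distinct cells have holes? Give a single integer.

Answer: 12

Derivation:
Op 1 fold_right: fold axis v@8; visible region now rows[0,8) x cols[8,16) = 8x8
Op 2 fold_up: fold axis h@4; visible region now rows[0,4) x cols[8,16) = 4x8
Op 3 cut(1, 1): punch at orig (1,9); cuts so far [(1, 9)]; region rows[0,4) x cols[8,16) = 4x8
Op 4 cut(0, 4): punch at orig (0,12); cuts so far [(0, 12), (1, 9)]; region rows[0,4) x cols[8,16) = 4x8
Op 5 cut(1, 6): punch at orig (1,14); cuts so far [(0, 12), (1, 9), (1, 14)]; region rows[0,4) x cols[8,16) = 4x8
Unfold 1 (reflect across h@4): 6 holes -> [(0, 12), (1, 9), (1, 14), (6, 9), (6, 14), (7, 12)]
Unfold 2 (reflect across v@8): 12 holes -> [(0, 3), (0, 12), (1, 1), (1, 6), (1, 9), (1, 14), (6, 1), (6, 6), (6, 9), (6, 14), (7, 3), (7, 12)]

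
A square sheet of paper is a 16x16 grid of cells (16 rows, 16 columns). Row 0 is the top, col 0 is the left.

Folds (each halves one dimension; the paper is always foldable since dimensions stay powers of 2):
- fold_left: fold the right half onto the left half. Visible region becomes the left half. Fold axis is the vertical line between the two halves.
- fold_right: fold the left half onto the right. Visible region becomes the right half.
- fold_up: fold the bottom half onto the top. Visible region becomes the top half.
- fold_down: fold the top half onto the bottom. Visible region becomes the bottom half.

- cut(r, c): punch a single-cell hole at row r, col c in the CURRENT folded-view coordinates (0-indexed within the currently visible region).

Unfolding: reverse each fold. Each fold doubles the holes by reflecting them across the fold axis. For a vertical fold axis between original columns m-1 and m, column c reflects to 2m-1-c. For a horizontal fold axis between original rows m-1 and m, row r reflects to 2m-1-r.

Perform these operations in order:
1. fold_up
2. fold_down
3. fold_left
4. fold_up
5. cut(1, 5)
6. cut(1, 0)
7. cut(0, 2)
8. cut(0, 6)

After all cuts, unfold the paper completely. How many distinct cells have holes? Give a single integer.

Answer: 64

Derivation:
Op 1 fold_up: fold axis h@8; visible region now rows[0,8) x cols[0,16) = 8x16
Op 2 fold_down: fold axis h@4; visible region now rows[4,8) x cols[0,16) = 4x16
Op 3 fold_left: fold axis v@8; visible region now rows[4,8) x cols[0,8) = 4x8
Op 4 fold_up: fold axis h@6; visible region now rows[4,6) x cols[0,8) = 2x8
Op 5 cut(1, 5): punch at orig (5,5); cuts so far [(5, 5)]; region rows[4,6) x cols[0,8) = 2x8
Op 6 cut(1, 0): punch at orig (5,0); cuts so far [(5, 0), (5, 5)]; region rows[4,6) x cols[0,8) = 2x8
Op 7 cut(0, 2): punch at orig (4,2); cuts so far [(4, 2), (5, 0), (5, 5)]; region rows[4,6) x cols[0,8) = 2x8
Op 8 cut(0, 6): punch at orig (4,6); cuts so far [(4, 2), (4, 6), (5, 0), (5, 5)]; region rows[4,6) x cols[0,8) = 2x8
Unfold 1 (reflect across h@6): 8 holes -> [(4, 2), (4, 6), (5, 0), (5, 5), (6, 0), (6, 5), (7, 2), (7, 6)]
Unfold 2 (reflect across v@8): 16 holes -> [(4, 2), (4, 6), (4, 9), (4, 13), (5, 0), (5, 5), (5, 10), (5, 15), (6, 0), (6, 5), (6, 10), (6, 15), (7, 2), (7, 6), (7, 9), (7, 13)]
Unfold 3 (reflect across h@4): 32 holes -> [(0, 2), (0, 6), (0, 9), (0, 13), (1, 0), (1, 5), (1, 10), (1, 15), (2, 0), (2, 5), (2, 10), (2, 15), (3, 2), (3, 6), (3, 9), (3, 13), (4, 2), (4, 6), (4, 9), (4, 13), (5, 0), (5, 5), (5, 10), (5, 15), (6, 0), (6, 5), (6, 10), (6, 15), (7, 2), (7, 6), (7, 9), (7, 13)]
Unfold 4 (reflect across h@8): 64 holes -> [(0, 2), (0, 6), (0, 9), (0, 13), (1, 0), (1, 5), (1, 10), (1, 15), (2, 0), (2, 5), (2, 10), (2, 15), (3, 2), (3, 6), (3, 9), (3, 13), (4, 2), (4, 6), (4, 9), (4, 13), (5, 0), (5, 5), (5, 10), (5, 15), (6, 0), (6, 5), (6, 10), (6, 15), (7, 2), (7, 6), (7, 9), (7, 13), (8, 2), (8, 6), (8, 9), (8, 13), (9, 0), (9, 5), (9, 10), (9, 15), (10, 0), (10, 5), (10, 10), (10, 15), (11, 2), (11, 6), (11, 9), (11, 13), (12, 2), (12, 6), (12, 9), (12, 13), (13, 0), (13, 5), (13, 10), (13, 15), (14, 0), (14, 5), (14, 10), (14, 15), (15, 2), (15, 6), (15, 9), (15, 13)]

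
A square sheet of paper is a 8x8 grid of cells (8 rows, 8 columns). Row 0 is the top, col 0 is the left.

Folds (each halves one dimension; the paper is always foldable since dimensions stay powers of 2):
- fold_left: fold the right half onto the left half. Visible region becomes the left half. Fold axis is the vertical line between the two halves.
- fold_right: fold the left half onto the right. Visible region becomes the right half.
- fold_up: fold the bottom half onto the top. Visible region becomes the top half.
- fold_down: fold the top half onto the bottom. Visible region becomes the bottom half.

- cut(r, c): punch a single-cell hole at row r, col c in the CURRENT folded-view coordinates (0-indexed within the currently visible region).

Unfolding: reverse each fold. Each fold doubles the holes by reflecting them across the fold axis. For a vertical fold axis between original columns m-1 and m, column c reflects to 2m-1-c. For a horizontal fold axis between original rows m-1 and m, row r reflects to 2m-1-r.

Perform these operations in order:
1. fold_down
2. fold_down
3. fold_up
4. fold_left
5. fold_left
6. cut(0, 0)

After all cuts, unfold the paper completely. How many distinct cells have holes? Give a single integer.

Op 1 fold_down: fold axis h@4; visible region now rows[4,8) x cols[0,8) = 4x8
Op 2 fold_down: fold axis h@6; visible region now rows[6,8) x cols[0,8) = 2x8
Op 3 fold_up: fold axis h@7; visible region now rows[6,7) x cols[0,8) = 1x8
Op 4 fold_left: fold axis v@4; visible region now rows[6,7) x cols[0,4) = 1x4
Op 5 fold_left: fold axis v@2; visible region now rows[6,7) x cols[0,2) = 1x2
Op 6 cut(0, 0): punch at orig (6,0); cuts so far [(6, 0)]; region rows[6,7) x cols[0,2) = 1x2
Unfold 1 (reflect across v@2): 2 holes -> [(6, 0), (6, 3)]
Unfold 2 (reflect across v@4): 4 holes -> [(6, 0), (6, 3), (6, 4), (6, 7)]
Unfold 3 (reflect across h@7): 8 holes -> [(6, 0), (6, 3), (6, 4), (6, 7), (7, 0), (7, 3), (7, 4), (7, 7)]
Unfold 4 (reflect across h@6): 16 holes -> [(4, 0), (4, 3), (4, 4), (4, 7), (5, 0), (5, 3), (5, 4), (5, 7), (6, 0), (6, 3), (6, 4), (6, 7), (7, 0), (7, 3), (7, 4), (7, 7)]
Unfold 5 (reflect across h@4): 32 holes -> [(0, 0), (0, 3), (0, 4), (0, 7), (1, 0), (1, 3), (1, 4), (1, 7), (2, 0), (2, 3), (2, 4), (2, 7), (3, 0), (3, 3), (3, 4), (3, 7), (4, 0), (4, 3), (4, 4), (4, 7), (5, 0), (5, 3), (5, 4), (5, 7), (6, 0), (6, 3), (6, 4), (6, 7), (7, 0), (7, 3), (7, 4), (7, 7)]

Answer: 32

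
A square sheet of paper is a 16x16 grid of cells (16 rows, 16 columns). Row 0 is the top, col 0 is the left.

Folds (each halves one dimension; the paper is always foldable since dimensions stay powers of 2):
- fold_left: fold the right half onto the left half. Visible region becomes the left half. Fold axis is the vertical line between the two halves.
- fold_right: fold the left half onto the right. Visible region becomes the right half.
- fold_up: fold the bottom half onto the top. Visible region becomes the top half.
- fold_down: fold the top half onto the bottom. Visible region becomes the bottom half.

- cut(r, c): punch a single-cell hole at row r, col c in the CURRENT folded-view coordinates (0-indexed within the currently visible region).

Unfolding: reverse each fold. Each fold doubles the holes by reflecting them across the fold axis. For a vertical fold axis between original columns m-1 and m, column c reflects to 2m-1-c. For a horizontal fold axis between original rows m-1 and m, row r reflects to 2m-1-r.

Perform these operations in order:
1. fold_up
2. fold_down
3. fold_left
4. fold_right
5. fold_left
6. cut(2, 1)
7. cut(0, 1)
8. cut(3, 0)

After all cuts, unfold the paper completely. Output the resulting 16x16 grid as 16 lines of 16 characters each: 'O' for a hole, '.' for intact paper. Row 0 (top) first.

Answer: O..OO..OO..OO..O
.OO..OO..OO..OO.
................
.OO..OO..OO..OO.
.OO..OO..OO..OO.
................
.OO..OO..OO..OO.
O..OO..OO..OO..O
O..OO..OO..OO..O
.OO..OO..OO..OO.
................
.OO..OO..OO..OO.
.OO..OO..OO..OO.
................
.OO..OO..OO..OO.
O..OO..OO..OO..O

Derivation:
Op 1 fold_up: fold axis h@8; visible region now rows[0,8) x cols[0,16) = 8x16
Op 2 fold_down: fold axis h@4; visible region now rows[4,8) x cols[0,16) = 4x16
Op 3 fold_left: fold axis v@8; visible region now rows[4,8) x cols[0,8) = 4x8
Op 4 fold_right: fold axis v@4; visible region now rows[4,8) x cols[4,8) = 4x4
Op 5 fold_left: fold axis v@6; visible region now rows[4,8) x cols[4,6) = 4x2
Op 6 cut(2, 1): punch at orig (6,5); cuts so far [(6, 5)]; region rows[4,8) x cols[4,6) = 4x2
Op 7 cut(0, 1): punch at orig (4,5); cuts so far [(4, 5), (6, 5)]; region rows[4,8) x cols[4,6) = 4x2
Op 8 cut(3, 0): punch at orig (7,4); cuts so far [(4, 5), (6, 5), (7, 4)]; region rows[4,8) x cols[4,6) = 4x2
Unfold 1 (reflect across v@6): 6 holes -> [(4, 5), (4, 6), (6, 5), (6, 6), (7, 4), (7, 7)]
Unfold 2 (reflect across v@4): 12 holes -> [(4, 1), (4, 2), (4, 5), (4, 6), (6, 1), (6, 2), (6, 5), (6, 6), (7, 0), (7, 3), (7, 4), (7, 7)]
Unfold 3 (reflect across v@8): 24 holes -> [(4, 1), (4, 2), (4, 5), (4, 6), (4, 9), (4, 10), (4, 13), (4, 14), (6, 1), (6, 2), (6, 5), (6, 6), (6, 9), (6, 10), (6, 13), (6, 14), (7, 0), (7, 3), (7, 4), (7, 7), (7, 8), (7, 11), (7, 12), (7, 15)]
Unfold 4 (reflect across h@4): 48 holes -> [(0, 0), (0, 3), (0, 4), (0, 7), (0, 8), (0, 11), (0, 12), (0, 15), (1, 1), (1, 2), (1, 5), (1, 6), (1, 9), (1, 10), (1, 13), (1, 14), (3, 1), (3, 2), (3, 5), (3, 6), (3, 9), (3, 10), (3, 13), (3, 14), (4, 1), (4, 2), (4, 5), (4, 6), (4, 9), (4, 10), (4, 13), (4, 14), (6, 1), (6, 2), (6, 5), (6, 6), (6, 9), (6, 10), (6, 13), (6, 14), (7, 0), (7, 3), (7, 4), (7, 7), (7, 8), (7, 11), (7, 12), (7, 15)]
Unfold 5 (reflect across h@8): 96 holes -> [(0, 0), (0, 3), (0, 4), (0, 7), (0, 8), (0, 11), (0, 12), (0, 15), (1, 1), (1, 2), (1, 5), (1, 6), (1, 9), (1, 10), (1, 13), (1, 14), (3, 1), (3, 2), (3, 5), (3, 6), (3, 9), (3, 10), (3, 13), (3, 14), (4, 1), (4, 2), (4, 5), (4, 6), (4, 9), (4, 10), (4, 13), (4, 14), (6, 1), (6, 2), (6, 5), (6, 6), (6, 9), (6, 10), (6, 13), (6, 14), (7, 0), (7, 3), (7, 4), (7, 7), (7, 8), (7, 11), (7, 12), (7, 15), (8, 0), (8, 3), (8, 4), (8, 7), (8, 8), (8, 11), (8, 12), (8, 15), (9, 1), (9, 2), (9, 5), (9, 6), (9, 9), (9, 10), (9, 13), (9, 14), (11, 1), (11, 2), (11, 5), (11, 6), (11, 9), (11, 10), (11, 13), (11, 14), (12, 1), (12, 2), (12, 5), (12, 6), (12, 9), (12, 10), (12, 13), (12, 14), (14, 1), (14, 2), (14, 5), (14, 6), (14, 9), (14, 10), (14, 13), (14, 14), (15, 0), (15, 3), (15, 4), (15, 7), (15, 8), (15, 11), (15, 12), (15, 15)]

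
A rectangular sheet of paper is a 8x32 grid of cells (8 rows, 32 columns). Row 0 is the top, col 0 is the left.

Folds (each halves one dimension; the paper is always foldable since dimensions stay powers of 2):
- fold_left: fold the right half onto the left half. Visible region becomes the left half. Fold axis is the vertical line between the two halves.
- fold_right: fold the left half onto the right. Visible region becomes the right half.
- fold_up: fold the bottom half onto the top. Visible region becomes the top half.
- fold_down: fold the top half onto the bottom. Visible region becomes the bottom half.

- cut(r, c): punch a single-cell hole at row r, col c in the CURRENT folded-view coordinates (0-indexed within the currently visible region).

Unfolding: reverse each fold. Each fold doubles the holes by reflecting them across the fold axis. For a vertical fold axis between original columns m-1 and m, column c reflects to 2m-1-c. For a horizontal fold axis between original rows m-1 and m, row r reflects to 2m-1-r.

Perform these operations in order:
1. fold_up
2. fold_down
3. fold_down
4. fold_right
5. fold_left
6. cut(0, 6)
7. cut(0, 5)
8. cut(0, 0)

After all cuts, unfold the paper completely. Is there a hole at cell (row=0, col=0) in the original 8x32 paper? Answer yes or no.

Answer: yes

Derivation:
Op 1 fold_up: fold axis h@4; visible region now rows[0,4) x cols[0,32) = 4x32
Op 2 fold_down: fold axis h@2; visible region now rows[2,4) x cols[0,32) = 2x32
Op 3 fold_down: fold axis h@3; visible region now rows[3,4) x cols[0,32) = 1x32
Op 4 fold_right: fold axis v@16; visible region now rows[3,4) x cols[16,32) = 1x16
Op 5 fold_left: fold axis v@24; visible region now rows[3,4) x cols[16,24) = 1x8
Op 6 cut(0, 6): punch at orig (3,22); cuts so far [(3, 22)]; region rows[3,4) x cols[16,24) = 1x8
Op 7 cut(0, 5): punch at orig (3,21); cuts so far [(3, 21), (3, 22)]; region rows[3,4) x cols[16,24) = 1x8
Op 8 cut(0, 0): punch at orig (3,16); cuts so far [(3, 16), (3, 21), (3, 22)]; region rows[3,4) x cols[16,24) = 1x8
Unfold 1 (reflect across v@24): 6 holes -> [(3, 16), (3, 21), (3, 22), (3, 25), (3, 26), (3, 31)]
Unfold 2 (reflect across v@16): 12 holes -> [(3, 0), (3, 5), (3, 6), (3, 9), (3, 10), (3, 15), (3, 16), (3, 21), (3, 22), (3, 25), (3, 26), (3, 31)]
Unfold 3 (reflect across h@3): 24 holes -> [(2, 0), (2, 5), (2, 6), (2, 9), (2, 10), (2, 15), (2, 16), (2, 21), (2, 22), (2, 25), (2, 26), (2, 31), (3, 0), (3, 5), (3, 6), (3, 9), (3, 10), (3, 15), (3, 16), (3, 21), (3, 22), (3, 25), (3, 26), (3, 31)]
Unfold 4 (reflect across h@2): 48 holes -> [(0, 0), (0, 5), (0, 6), (0, 9), (0, 10), (0, 15), (0, 16), (0, 21), (0, 22), (0, 25), (0, 26), (0, 31), (1, 0), (1, 5), (1, 6), (1, 9), (1, 10), (1, 15), (1, 16), (1, 21), (1, 22), (1, 25), (1, 26), (1, 31), (2, 0), (2, 5), (2, 6), (2, 9), (2, 10), (2, 15), (2, 16), (2, 21), (2, 22), (2, 25), (2, 26), (2, 31), (3, 0), (3, 5), (3, 6), (3, 9), (3, 10), (3, 15), (3, 16), (3, 21), (3, 22), (3, 25), (3, 26), (3, 31)]
Unfold 5 (reflect across h@4): 96 holes -> [(0, 0), (0, 5), (0, 6), (0, 9), (0, 10), (0, 15), (0, 16), (0, 21), (0, 22), (0, 25), (0, 26), (0, 31), (1, 0), (1, 5), (1, 6), (1, 9), (1, 10), (1, 15), (1, 16), (1, 21), (1, 22), (1, 25), (1, 26), (1, 31), (2, 0), (2, 5), (2, 6), (2, 9), (2, 10), (2, 15), (2, 16), (2, 21), (2, 22), (2, 25), (2, 26), (2, 31), (3, 0), (3, 5), (3, 6), (3, 9), (3, 10), (3, 15), (3, 16), (3, 21), (3, 22), (3, 25), (3, 26), (3, 31), (4, 0), (4, 5), (4, 6), (4, 9), (4, 10), (4, 15), (4, 16), (4, 21), (4, 22), (4, 25), (4, 26), (4, 31), (5, 0), (5, 5), (5, 6), (5, 9), (5, 10), (5, 15), (5, 16), (5, 21), (5, 22), (5, 25), (5, 26), (5, 31), (6, 0), (6, 5), (6, 6), (6, 9), (6, 10), (6, 15), (6, 16), (6, 21), (6, 22), (6, 25), (6, 26), (6, 31), (7, 0), (7, 5), (7, 6), (7, 9), (7, 10), (7, 15), (7, 16), (7, 21), (7, 22), (7, 25), (7, 26), (7, 31)]
Holes: [(0, 0), (0, 5), (0, 6), (0, 9), (0, 10), (0, 15), (0, 16), (0, 21), (0, 22), (0, 25), (0, 26), (0, 31), (1, 0), (1, 5), (1, 6), (1, 9), (1, 10), (1, 15), (1, 16), (1, 21), (1, 22), (1, 25), (1, 26), (1, 31), (2, 0), (2, 5), (2, 6), (2, 9), (2, 10), (2, 15), (2, 16), (2, 21), (2, 22), (2, 25), (2, 26), (2, 31), (3, 0), (3, 5), (3, 6), (3, 9), (3, 10), (3, 15), (3, 16), (3, 21), (3, 22), (3, 25), (3, 26), (3, 31), (4, 0), (4, 5), (4, 6), (4, 9), (4, 10), (4, 15), (4, 16), (4, 21), (4, 22), (4, 25), (4, 26), (4, 31), (5, 0), (5, 5), (5, 6), (5, 9), (5, 10), (5, 15), (5, 16), (5, 21), (5, 22), (5, 25), (5, 26), (5, 31), (6, 0), (6, 5), (6, 6), (6, 9), (6, 10), (6, 15), (6, 16), (6, 21), (6, 22), (6, 25), (6, 26), (6, 31), (7, 0), (7, 5), (7, 6), (7, 9), (7, 10), (7, 15), (7, 16), (7, 21), (7, 22), (7, 25), (7, 26), (7, 31)]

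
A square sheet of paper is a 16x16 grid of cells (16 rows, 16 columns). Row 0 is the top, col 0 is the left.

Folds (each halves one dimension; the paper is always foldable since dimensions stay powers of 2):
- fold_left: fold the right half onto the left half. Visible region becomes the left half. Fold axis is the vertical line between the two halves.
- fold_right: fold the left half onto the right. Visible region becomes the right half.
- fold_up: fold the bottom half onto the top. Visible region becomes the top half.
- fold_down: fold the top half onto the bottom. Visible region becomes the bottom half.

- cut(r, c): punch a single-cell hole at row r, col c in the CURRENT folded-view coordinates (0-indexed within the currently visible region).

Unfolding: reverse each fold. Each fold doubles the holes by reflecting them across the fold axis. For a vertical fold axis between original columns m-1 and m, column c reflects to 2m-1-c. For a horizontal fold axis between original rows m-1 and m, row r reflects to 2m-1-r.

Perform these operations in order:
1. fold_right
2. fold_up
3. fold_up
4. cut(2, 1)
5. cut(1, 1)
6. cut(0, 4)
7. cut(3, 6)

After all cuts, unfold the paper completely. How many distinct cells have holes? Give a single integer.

Op 1 fold_right: fold axis v@8; visible region now rows[0,16) x cols[8,16) = 16x8
Op 2 fold_up: fold axis h@8; visible region now rows[0,8) x cols[8,16) = 8x8
Op 3 fold_up: fold axis h@4; visible region now rows[0,4) x cols[8,16) = 4x8
Op 4 cut(2, 1): punch at orig (2,9); cuts so far [(2, 9)]; region rows[0,4) x cols[8,16) = 4x8
Op 5 cut(1, 1): punch at orig (1,9); cuts so far [(1, 9), (2, 9)]; region rows[0,4) x cols[8,16) = 4x8
Op 6 cut(0, 4): punch at orig (0,12); cuts so far [(0, 12), (1, 9), (2, 9)]; region rows[0,4) x cols[8,16) = 4x8
Op 7 cut(3, 6): punch at orig (3,14); cuts so far [(0, 12), (1, 9), (2, 9), (3, 14)]; region rows[0,4) x cols[8,16) = 4x8
Unfold 1 (reflect across h@4): 8 holes -> [(0, 12), (1, 9), (2, 9), (3, 14), (4, 14), (5, 9), (6, 9), (7, 12)]
Unfold 2 (reflect across h@8): 16 holes -> [(0, 12), (1, 9), (2, 9), (3, 14), (4, 14), (5, 9), (6, 9), (7, 12), (8, 12), (9, 9), (10, 9), (11, 14), (12, 14), (13, 9), (14, 9), (15, 12)]
Unfold 3 (reflect across v@8): 32 holes -> [(0, 3), (0, 12), (1, 6), (1, 9), (2, 6), (2, 9), (3, 1), (3, 14), (4, 1), (4, 14), (5, 6), (5, 9), (6, 6), (6, 9), (7, 3), (7, 12), (8, 3), (8, 12), (9, 6), (9, 9), (10, 6), (10, 9), (11, 1), (11, 14), (12, 1), (12, 14), (13, 6), (13, 9), (14, 6), (14, 9), (15, 3), (15, 12)]

Answer: 32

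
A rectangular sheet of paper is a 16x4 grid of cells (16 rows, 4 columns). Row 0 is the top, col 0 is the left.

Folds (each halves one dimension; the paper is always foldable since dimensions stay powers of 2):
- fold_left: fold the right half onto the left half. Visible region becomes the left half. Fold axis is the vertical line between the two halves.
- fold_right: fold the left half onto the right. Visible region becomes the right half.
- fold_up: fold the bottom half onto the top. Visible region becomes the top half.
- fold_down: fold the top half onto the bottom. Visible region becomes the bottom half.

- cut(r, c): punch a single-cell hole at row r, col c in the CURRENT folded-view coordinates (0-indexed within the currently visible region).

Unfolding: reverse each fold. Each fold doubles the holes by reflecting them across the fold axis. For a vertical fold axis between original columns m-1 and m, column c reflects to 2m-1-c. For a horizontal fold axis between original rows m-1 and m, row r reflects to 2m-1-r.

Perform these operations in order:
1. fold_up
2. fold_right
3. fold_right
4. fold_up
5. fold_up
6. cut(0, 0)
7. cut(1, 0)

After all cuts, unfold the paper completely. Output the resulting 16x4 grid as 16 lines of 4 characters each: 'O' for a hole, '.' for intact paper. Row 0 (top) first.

Answer: OOOO
OOOO
OOOO
OOOO
OOOO
OOOO
OOOO
OOOO
OOOO
OOOO
OOOO
OOOO
OOOO
OOOO
OOOO
OOOO

Derivation:
Op 1 fold_up: fold axis h@8; visible region now rows[0,8) x cols[0,4) = 8x4
Op 2 fold_right: fold axis v@2; visible region now rows[0,8) x cols[2,4) = 8x2
Op 3 fold_right: fold axis v@3; visible region now rows[0,8) x cols[3,4) = 8x1
Op 4 fold_up: fold axis h@4; visible region now rows[0,4) x cols[3,4) = 4x1
Op 5 fold_up: fold axis h@2; visible region now rows[0,2) x cols[3,4) = 2x1
Op 6 cut(0, 0): punch at orig (0,3); cuts so far [(0, 3)]; region rows[0,2) x cols[3,4) = 2x1
Op 7 cut(1, 0): punch at orig (1,3); cuts so far [(0, 3), (1, 3)]; region rows[0,2) x cols[3,4) = 2x1
Unfold 1 (reflect across h@2): 4 holes -> [(0, 3), (1, 3), (2, 3), (3, 3)]
Unfold 2 (reflect across h@4): 8 holes -> [(0, 3), (1, 3), (2, 3), (3, 3), (4, 3), (5, 3), (6, 3), (7, 3)]
Unfold 3 (reflect across v@3): 16 holes -> [(0, 2), (0, 3), (1, 2), (1, 3), (2, 2), (2, 3), (3, 2), (3, 3), (4, 2), (4, 3), (5, 2), (5, 3), (6, 2), (6, 3), (7, 2), (7, 3)]
Unfold 4 (reflect across v@2): 32 holes -> [(0, 0), (0, 1), (0, 2), (0, 3), (1, 0), (1, 1), (1, 2), (1, 3), (2, 0), (2, 1), (2, 2), (2, 3), (3, 0), (3, 1), (3, 2), (3, 3), (4, 0), (4, 1), (4, 2), (4, 3), (5, 0), (5, 1), (5, 2), (5, 3), (6, 0), (6, 1), (6, 2), (6, 3), (7, 0), (7, 1), (7, 2), (7, 3)]
Unfold 5 (reflect across h@8): 64 holes -> [(0, 0), (0, 1), (0, 2), (0, 3), (1, 0), (1, 1), (1, 2), (1, 3), (2, 0), (2, 1), (2, 2), (2, 3), (3, 0), (3, 1), (3, 2), (3, 3), (4, 0), (4, 1), (4, 2), (4, 3), (5, 0), (5, 1), (5, 2), (5, 3), (6, 0), (6, 1), (6, 2), (6, 3), (7, 0), (7, 1), (7, 2), (7, 3), (8, 0), (8, 1), (8, 2), (8, 3), (9, 0), (9, 1), (9, 2), (9, 3), (10, 0), (10, 1), (10, 2), (10, 3), (11, 0), (11, 1), (11, 2), (11, 3), (12, 0), (12, 1), (12, 2), (12, 3), (13, 0), (13, 1), (13, 2), (13, 3), (14, 0), (14, 1), (14, 2), (14, 3), (15, 0), (15, 1), (15, 2), (15, 3)]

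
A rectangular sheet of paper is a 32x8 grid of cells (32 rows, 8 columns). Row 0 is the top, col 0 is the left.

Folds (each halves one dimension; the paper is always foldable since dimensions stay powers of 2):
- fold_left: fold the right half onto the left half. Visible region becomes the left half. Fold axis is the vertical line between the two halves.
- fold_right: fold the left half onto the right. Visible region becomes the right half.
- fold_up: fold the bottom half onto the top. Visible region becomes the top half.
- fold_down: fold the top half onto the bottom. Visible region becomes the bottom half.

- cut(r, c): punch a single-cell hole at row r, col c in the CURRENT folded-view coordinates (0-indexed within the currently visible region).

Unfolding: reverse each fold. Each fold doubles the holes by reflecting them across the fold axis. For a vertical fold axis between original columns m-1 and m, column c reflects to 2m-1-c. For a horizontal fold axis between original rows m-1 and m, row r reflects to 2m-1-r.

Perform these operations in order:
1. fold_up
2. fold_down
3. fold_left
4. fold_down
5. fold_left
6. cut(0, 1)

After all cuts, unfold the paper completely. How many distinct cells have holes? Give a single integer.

Op 1 fold_up: fold axis h@16; visible region now rows[0,16) x cols[0,8) = 16x8
Op 2 fold_down: fold axis h@8; visible region now rows[8,16) x cols[0,8) = 8x8
Op 3 fold_left: fold axis v@4; visible region now rows[8,16) x cols[0,4) = 8x4
Op 4 fold_down: fold axis h@12; visible region now rows[12,16) x cols[0,4) = 4x4
Op 5 fold_left: fold axis v@2; visible region now rows[12,16) x cols[0,2) = 4x2
Op 6 cut(0, 1): punch at orig (12,1); cuts so far [(12, 1)]; region rows[12,16) x cols[0,2) = 4x2
Unfold 1 (reflect across v@2): 2 holes -> [(12, 1), (12, 2)]
Unfold 2 (reflect across h@12): 4 holes -> [(11, 1), (11, 2), (12, 1), (12, 2)]
Unfold 3 (reflect across v@4): 8 holes -> [(11, 1), (11, 2), (11, 5), (11, 6), (12, 1), (12, 2), (12, 5), (12, 6)]
Unfold 4 (reflect across h@8): 16 holes -> [(3, 1), (3, 2), (3, 5), (3, 6), (4, 1), (4, 2), (4, 5), (4, 6), (11, 1), (11, 2), (11, 5), (11, 6), (12, 1), (12, 2), (12, 5), (12, 6)]
Unfold 5 (reflect across h@16): 32 holes -> [(3, 1), (3, 2), (3, 5), (3, 6), (4, 1), (4, 2), (4, 5), (4, 6), (11, 1), (11, 2), (11, 5), (11, 6), (12, 1), (12, 2), (12, 5), (12, 6), (19, 1), (19, 2), (19, 5), (19, 6), (20, 1), (20, 2), (20, 5), (20, 6), (27, 1), (27, 2), (27, 5), (27, 6), (28, 1), (28, 2), (28, 5), (28, 6)]

Answer: 32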